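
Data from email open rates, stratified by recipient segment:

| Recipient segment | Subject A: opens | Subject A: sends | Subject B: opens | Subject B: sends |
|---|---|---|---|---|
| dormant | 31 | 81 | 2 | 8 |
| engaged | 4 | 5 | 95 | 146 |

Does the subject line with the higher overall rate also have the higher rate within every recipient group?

No

Dormant: Subject A 31/81 = 38.3%, Subject B 2/8 = 25.0% → Subject A
Engaged: Subject A 4/5 = 80.0%, Subject B 95/146 = 65.1% → Subject A
Overall: Subject A 35/86 = 40.7%, Subject B 97/154 = 63.0% → Subject B
Subject A wins each recipient group but Subject B wins overall — the comparison reverses. Subject A's sends skew toward dormant, which has a lower base rate.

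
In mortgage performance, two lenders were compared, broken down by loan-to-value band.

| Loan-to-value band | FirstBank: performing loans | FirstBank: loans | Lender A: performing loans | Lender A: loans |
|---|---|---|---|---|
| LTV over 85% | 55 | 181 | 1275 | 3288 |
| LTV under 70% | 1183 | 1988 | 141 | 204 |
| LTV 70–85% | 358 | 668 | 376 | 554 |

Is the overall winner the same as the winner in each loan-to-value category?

LTV over 85%: FirstBank 55/181 = 30.4%, Lender A 1275/3288 = 38.8% → Lender A
LTV under 70%: FirstBank 1183/1988 = 59.5%, Lender A 141/204 = 69.1% → Lender A
LTV 70–85%: FirstBank 358/668 = 53.6%, Lender A 376/554 = 67.9% → Lender A
Overall: FirstBank 1596/2837 = 56.3%, Lender A 1792/4046 = 44.3% → FirstBank
Lender A wins each loan-to-value group but FirstBank wins overall — the comparison reverses. Lender A's loans skew toward LTV over 85%, which has a lower base rate.

No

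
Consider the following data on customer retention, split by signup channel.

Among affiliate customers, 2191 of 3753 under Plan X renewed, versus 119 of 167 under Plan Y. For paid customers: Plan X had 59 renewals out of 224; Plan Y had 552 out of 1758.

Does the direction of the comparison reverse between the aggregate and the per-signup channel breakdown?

Yes

Affiliate: Plan X 2191/3753 = 58.4%, Plan Y 119/167 = 71.3% → Plan Y
Paid: Plan X 59/224 = 26.3%, Plan Y 552/1758 = 31.4% → Plan Y
Overall: Plan X 2250/3977 = 56.6%, Plan Y 671/1925 = 34.9% → Plan X
Plan Y wins each signup group but Plan X wins overall — the comparison reverses. Plan Y's customers skew toward paid, which has a lower base rate.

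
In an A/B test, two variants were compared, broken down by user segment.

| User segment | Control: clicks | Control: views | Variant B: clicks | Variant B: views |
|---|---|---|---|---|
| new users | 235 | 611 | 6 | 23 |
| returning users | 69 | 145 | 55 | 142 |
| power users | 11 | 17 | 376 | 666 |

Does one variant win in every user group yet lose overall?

New users: Control 235/611 = 38.5%, Variant B 6/23 = 26.1% → Control
Returning users: Control 69/145 = 47.6%, Variant B 55/142 = 38.7% → Control
Power users: Control 11/17 = 64.7%, Variant B 376/666 = 56.5% → Control
Overall: Control 315/773 = 40.8%, Variant B 437/831 = 52.6% → Variant B
Control wins each user group but Variant B wins overall — the comparison reverses. Control's views skew toward new users, which has a lower base rate.

Yes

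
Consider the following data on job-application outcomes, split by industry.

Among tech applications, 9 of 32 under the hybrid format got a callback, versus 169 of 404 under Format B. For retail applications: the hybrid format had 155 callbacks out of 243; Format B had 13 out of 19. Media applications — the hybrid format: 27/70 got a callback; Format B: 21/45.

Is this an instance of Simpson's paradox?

Yes

Tech: the hybrid format 9/32 = 28.1%, Format B 169/404 = 41.8% → Format B
Retail: the hybrid format 155/243 = 63.8%, Format B 13/19 = 68.4% → Format B
Media: the hybrid format 27/70 = 38.6%, Format B 21/45 = 46.7% → Format B
Overall: the hybrid format 191/345 = 55.4%, Format B 203/468 = 43.4% → the hybrid format
Format B wins each industry group but the hybrid format wins overall — the comparison reverses. Format B's applications skew toward tech, which has a lower base rate.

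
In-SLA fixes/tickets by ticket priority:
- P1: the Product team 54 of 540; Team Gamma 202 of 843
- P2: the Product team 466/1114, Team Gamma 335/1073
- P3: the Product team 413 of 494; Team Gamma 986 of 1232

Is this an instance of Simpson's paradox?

No

P1: the Product team 54/540 = 10.0%, Team Gamma 202/843 = 24.0% → Team Gamma
P2: the Product team 466/1114 = 41.8%, Team Gamma 335/1073 = 31.2% → the Product team
P3: the Product team 413/494 = 83.6%, Team Gamma 986/1232 = 80.0% → the Product team
Overall: the Product team 933/2148 = 43.4%, Team Gamma 1523/3148 = 48.4% → Team Gamma
Neither sweeps: the Product team wins 2 of 3 groups, Team Gamma wins 1. Team Gamma wins overall but not every group — no Simpson reversal.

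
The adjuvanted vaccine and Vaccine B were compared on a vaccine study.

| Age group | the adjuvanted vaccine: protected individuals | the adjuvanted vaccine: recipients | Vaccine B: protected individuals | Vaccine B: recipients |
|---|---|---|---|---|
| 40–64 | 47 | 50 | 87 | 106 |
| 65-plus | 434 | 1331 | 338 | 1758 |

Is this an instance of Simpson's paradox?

40–64: the adjuvanted vaccine 47/50 = 94.0%, Vaccine B 87/106 = 82.1% → the adjuvanted vaccine
65-plus: the adjuvanted vaccine 434/1331 = 32.6%, Vaccine B 338/1758 = 19.2% → the adjuvanted vaccine
Overall: the adjuvanted vaccine 481/1381 = 34.8%, Vaccine B 425/1864 = 22.8% → the adjuvanted vaccine
The adjuvanted vaccine wins overall and in every age group — no reversal.

No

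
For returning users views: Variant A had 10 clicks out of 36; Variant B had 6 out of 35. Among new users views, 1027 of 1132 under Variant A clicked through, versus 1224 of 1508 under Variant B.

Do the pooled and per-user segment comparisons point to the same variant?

Yes

Returning users: Variant A 10/36 = 27.8%, Variant B 6/35 = 17.1% → Variant A
New users: Variant A 1027/1132 = 90.7%, Variant B 1224/1508 = 81.2% → Variant A
Overall: Variant A 1037/1168 = 88.8%, Variant B 1230/1543 = 79.7% → Variant A
Variant A wins overall and in every user group — no reversal.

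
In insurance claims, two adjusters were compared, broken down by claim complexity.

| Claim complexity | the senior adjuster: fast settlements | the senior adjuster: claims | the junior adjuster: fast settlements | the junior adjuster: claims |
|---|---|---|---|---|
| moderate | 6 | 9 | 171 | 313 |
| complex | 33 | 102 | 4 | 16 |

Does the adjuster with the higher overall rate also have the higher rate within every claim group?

Moderate: the senior adjuster 6/9 = 66.7%, the junior adjuster 171/313 = 54.6% → the senior adjuster
Complex: the senior adjuster 33/102 = 32.4%, the junior adjuster 4/16 = 25.0% → the senior adjuster
Overall: the senior adjuster 39/111 = 35.1%, the junior adjuster 175/329 = 53.2% → the junior adjuster
The senior adjuster wins each claim group but the junior adjuster wins overall — the comparison reverses. The senior adjuster's claims skew toward complex, which has a lower base rate.

No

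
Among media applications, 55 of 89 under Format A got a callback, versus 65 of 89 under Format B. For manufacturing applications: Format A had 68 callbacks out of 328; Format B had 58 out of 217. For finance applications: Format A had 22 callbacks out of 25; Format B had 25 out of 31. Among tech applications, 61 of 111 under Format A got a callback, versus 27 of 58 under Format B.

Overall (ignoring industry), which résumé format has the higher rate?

Media: Format A 55/89 = 61.8%, Format B 65/89 = 73.0% → Format B
Manufacturing: Format A 68/328 = 20.7%, Format B 58/217 = 26.7% → Format B
Finance: Format A 22/25 = 88.0%, Format B 25/31 = 80.6% → Format A
Tech: Format A 61/111 = 55.0%, Format B 27/58 = 46.6% → Format A
Overall: Format A 206/553 = 37.3%, Format B 175/395 = 44.3% → Format B
(Neither sweeps every industry group, but Format B has the higher pooled rate.)

Format B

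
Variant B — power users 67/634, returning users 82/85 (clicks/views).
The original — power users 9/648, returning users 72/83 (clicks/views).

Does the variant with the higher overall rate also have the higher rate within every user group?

Power users: Variant B 67/634 = 10.6%, the original 9/648 = 1.4% → Variant B
Returning users: Variant B 82/85 = 96.5%, the original 72/83 = 86.7% → Variant B
Overall: Variant B 149/719 = 20.7%, the original 81/731 = 11.1% → Variant B
Variant B wins overall and in every user group — no reversal.

Yes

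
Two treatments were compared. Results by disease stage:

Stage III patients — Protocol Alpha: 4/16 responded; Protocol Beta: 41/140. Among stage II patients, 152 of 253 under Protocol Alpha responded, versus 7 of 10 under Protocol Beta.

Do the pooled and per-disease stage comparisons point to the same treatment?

Stage III: Protocol Alpha 4/16 = 25.0%, Protocol Beta 41/140 = 29.3% → Protocol Beta
Stage II: Protocol Alpha 152/253 = 60.1%, Protocol Beta 7/10 = 70.0% → Protocol Beta
Overall: Protocol Alpha 156/269 = 58.0%, Protocol Beta 48/150 = 32.0% → Protocol Alpha
Protocol Beta wins each disease group but Protocol Alpha wins overall — the comparison reverses. Protocol Beta's patients skew toward stage III, which has a lower base rate.

No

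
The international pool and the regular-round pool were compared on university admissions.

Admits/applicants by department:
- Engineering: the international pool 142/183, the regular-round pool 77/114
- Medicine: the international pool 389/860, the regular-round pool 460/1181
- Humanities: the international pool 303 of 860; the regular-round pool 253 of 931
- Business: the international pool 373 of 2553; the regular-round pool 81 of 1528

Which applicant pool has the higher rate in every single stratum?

the international pool

Engineering: the international pool 142/183 = 77.6%, the regular-round pool 77/114 = 67.5% → the international pool
Medicine: the international pool 389/860 = 45.2%, the regular-round pool 460/1181 = 39.0% → the international pool
Humanities: the international pool 303/860 = 35.2%, the regular-round pool 253/931 = 27.2% → the international pool
Business: the international pool 373/2553 = 14.6%, the regular-round pool 81/1528 = 5.3% → the international pool
The international pool has the higher rate in all 4 groups.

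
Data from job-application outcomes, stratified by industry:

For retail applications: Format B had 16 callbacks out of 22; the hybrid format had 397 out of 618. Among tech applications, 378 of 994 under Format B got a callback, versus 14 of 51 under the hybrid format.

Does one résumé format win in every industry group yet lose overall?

Yes

Retail: Format B 16/22 = 72.7%, the hybrid format 397/618 = 64.2% → Format B
Tech: Format B 378/994 = 38.0%, the hybrid format 14/51 = 27.5% → Format B
Overall: Format B 394/1016 = 38.8%, the hybrid format 411/669 = 61.4% → the hybrid format
Format B wins each industry group but the hybrid format wins overall — the comparison reverses. Format B's applications skew toward tech, which has a lower base rate.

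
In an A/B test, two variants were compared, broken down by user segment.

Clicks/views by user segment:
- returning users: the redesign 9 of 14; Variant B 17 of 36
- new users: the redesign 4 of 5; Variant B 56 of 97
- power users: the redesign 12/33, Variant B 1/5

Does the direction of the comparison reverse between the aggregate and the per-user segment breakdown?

Yes

Returning users: the redesign 9/14 = 64.3%, Variant B 17/36 = 47.2% → the redesign
New users: the redesign 4/5 = 80.0%, Variant B 56/97 = 57.7% → the redesign
Power users: the redesign 12/33 = 36.4%, Variant B 1/5 = 20.0% → the redesign
Overall: the redesign 25/52 = 48.1%, Variant B 74/138 = 53.6% → Variant B
The redesign wins each user group but Variant B wins overall — the comparison reverses. The redesign's views skew toward power users, which has a lower base rate.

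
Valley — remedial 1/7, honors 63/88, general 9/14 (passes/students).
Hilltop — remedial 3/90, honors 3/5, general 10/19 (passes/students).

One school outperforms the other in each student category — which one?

Remedial: Valley 1/7 = 14.3%, Hilltop 3/90 = 3.3% → Valley
Honors: Valley 63/88 = 71.6%, Hilltop 3/5 = 60.0% → Valley
General: Valley 9/14 = 64.3%, Hilltop 10/19 = 52.6% → Valley
Valley has the higher rate in all 3 groups.

Valley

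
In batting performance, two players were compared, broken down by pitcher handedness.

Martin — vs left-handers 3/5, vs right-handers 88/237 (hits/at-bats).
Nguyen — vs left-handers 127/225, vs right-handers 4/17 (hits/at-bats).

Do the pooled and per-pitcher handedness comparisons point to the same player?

Vs left-handers: Martin 3/5 = 60.0%, Nguyen 127/225 = 56.4% → Martin
Vs right-handers: Martin 88/237 = 37.1%, Nguyen 4/17 = 23.5% → Martin
Overall: Martin 91/242 = 37.6%, Nguyen 131/242 = 54.1% → Nguyen
Martin wins each pitcher group but Nguyen wins overall — the comparison reverses. Martin's at-bats skew toward vs right-handers, which has a lower base rate.

No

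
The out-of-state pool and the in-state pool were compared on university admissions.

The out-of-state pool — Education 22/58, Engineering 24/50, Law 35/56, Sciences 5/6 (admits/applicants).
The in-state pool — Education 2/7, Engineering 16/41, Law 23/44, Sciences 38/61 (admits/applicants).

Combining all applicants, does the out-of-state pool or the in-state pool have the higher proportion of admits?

Education: the out-of-state pool 22/58 = 37.9%, the in-state pool 2/7 = 28.6% → the out-of-state pool
Engineering: the out-of-state pool 24/50 = 48.0%, the in-state pool 16/41 = 39.0% → the out-of-state pool
Law: the out-of-state pool 35/56 = 62.5%, the in-state pool 23/44 = 52.3% → the out-of-state pool
Sciences: the out-of-state pool 5/6 = 83.3%, the in-state pool 38/61 = 62.3% → the out-of-state pool
Overall: the out-of-state pool 86/170 = 50.6%, the in-state pool 79/153 = 51.6% → the in-state pool
(The out-of-state pool wins every department group but the in-state pool wins overall — the out-of-state pool's applicants skew toward the low-rate Education group.)

the in-state pool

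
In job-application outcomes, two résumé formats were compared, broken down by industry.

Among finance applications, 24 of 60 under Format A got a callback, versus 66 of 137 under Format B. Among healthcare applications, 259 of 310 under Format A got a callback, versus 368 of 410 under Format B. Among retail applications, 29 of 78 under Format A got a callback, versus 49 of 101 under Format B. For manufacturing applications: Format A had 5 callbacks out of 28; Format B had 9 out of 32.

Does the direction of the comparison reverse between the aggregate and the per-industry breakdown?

Finance: Format A 24/60 = 40.0%, Format B 66/137 = 48.2% → Format B
Healthcare: Format A 259/310 = 83.5%, Format B 368/410 = 89.8% → Format B
Retail: Format A 29/78 = 37.2%, Format B 49/101 = 48.5% → Format B
Manufacturing: Format A 5/28 = 17.9%, Format B 9/32 = 28.1% → Format B
Overall: Format A 317/476 = 66.6%, Format B 492/680 = 72.4% → Format B
Format B wins overall and in every industry group — no reversal.

No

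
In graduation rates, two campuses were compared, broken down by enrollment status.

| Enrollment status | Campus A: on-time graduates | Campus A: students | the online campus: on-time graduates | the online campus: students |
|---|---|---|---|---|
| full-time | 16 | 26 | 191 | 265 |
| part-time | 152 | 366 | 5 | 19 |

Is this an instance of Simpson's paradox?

Full-time: Campus A 16/26 = 61.5%, the online campus 191/265 = 72.1% → the online campus
Part-time: Campus A 152/366 = 41.5%, the online campus 5/19 = 26.3% → Campus A
Overall: Campus A 168/392 = 42.9%, the online campus 196/284 = 69.0% → the online campus
Neither sweeps: Campus A wins 1 of 2 groups, the online campus wins 1. The online campus wins overall but not every group — no Simpson reversal.

No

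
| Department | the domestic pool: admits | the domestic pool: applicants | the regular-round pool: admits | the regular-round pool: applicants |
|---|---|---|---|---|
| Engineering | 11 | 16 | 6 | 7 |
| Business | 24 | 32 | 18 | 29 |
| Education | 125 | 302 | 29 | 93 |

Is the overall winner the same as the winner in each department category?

No

Engineering: the domestic pool 11/16 = 68.8%, the regular-round pool 6/7 = 85.7% → the regular-round pool
Business: the domestic pool 24/32 = 75.0%, the regular-round pool 18/29 = 62.1% → the domestic pool
Education: the domestic pool 125/302 = 41.4%, the regular-round pool 29/93 = 31.2% → the domestic pool
Overall: the domestic pool 160/350 = 45.7%, the regular-round pool 53/129 = 41.1% → the domestic pool
Neither sweeps: the domestic pool wins 2 of 3 groups, the regular-round pool wins 1. The domestic pool wins overall but not every group — no Simpson reversal.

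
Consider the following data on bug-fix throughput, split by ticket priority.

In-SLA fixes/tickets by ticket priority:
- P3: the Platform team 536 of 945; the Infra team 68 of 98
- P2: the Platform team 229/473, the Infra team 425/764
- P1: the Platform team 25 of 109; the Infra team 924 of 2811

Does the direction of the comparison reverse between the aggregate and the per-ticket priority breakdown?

P3: the Platform team 536/945 = 56.7%, the Infra team 68/98 = 69.4% → the Infra team
P2: the Platform team 229/473 = 48.4%, the Infra team 425/764 = 55.6% → the Infra team
P1: the Platform team 25/109 = 22.9%, the Infra team 924/2811 = 32.9% → the Infra team
Overall: the Platform team 790/1527 = 51.7%, the Infra team 1417/3673 = 38.6% → the Platform team
The Infra team wins each ticket group but the Platform team wins overall — the comparison reverses. The Infra team's tickets skew toward P1, which has a lower base rate.

Yes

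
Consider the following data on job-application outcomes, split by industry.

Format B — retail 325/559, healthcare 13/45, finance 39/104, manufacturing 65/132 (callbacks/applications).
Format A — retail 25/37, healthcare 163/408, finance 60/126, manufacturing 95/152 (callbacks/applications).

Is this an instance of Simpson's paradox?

Yes

Retail: Format B 325/559 = 58.1%, Format A 25/37 = 67.6% → Format A
Healthcare: Format B 13/45 = 28.9%, Format A 163/408 = 40.0% → Format A
Finance: Format B 39/104 = 37.5%, Format A 60/126 = 47.6% → Format A
Manufacturing: Format B 65/132 = 49.2%, Format A 95/152 = 62.5% → Format A
Overall: Format B 442/840 = 52.6%, Format A 343/723 = 47.4% → Format B
Format A wins each industry group but Format B wins overall — the comparison reverses. Format A's applications skew toward healthcare, which has a lower base rate.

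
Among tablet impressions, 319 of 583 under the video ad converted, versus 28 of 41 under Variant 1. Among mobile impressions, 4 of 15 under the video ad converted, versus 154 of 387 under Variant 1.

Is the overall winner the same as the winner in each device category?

Tablet: the video ad 319/583 = 54.7%, Variant 1 28/41 = 68.3% → Variant 1
Mobile: the video ad 4/15 = 26.7%, Variant 1 154/387 = 39.8% → Variant 1
Overall: the video ad 323/598 = 54.0%, Variant 1 182/428 = 42.5% → the video ad
Variant 1 wins each device group but the video ad wins overall — the comparison reverses. Variant 1's impressions skew toward mobile, which has a lower base rate.

No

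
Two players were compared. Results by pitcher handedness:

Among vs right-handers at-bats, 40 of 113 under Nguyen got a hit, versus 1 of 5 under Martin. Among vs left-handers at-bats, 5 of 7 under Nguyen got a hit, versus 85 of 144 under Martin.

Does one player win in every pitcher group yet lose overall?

Yes

Vs right-handers: Nguyen 40/113 = 35.4%, Martin 1/5 = 20.0% → Nguyen
Vs left-handers: Nguyen 5/7 = 71.4%, Martin 85/144 = 59.0% → Nguyen
Overall: Nguyen 45/120 = 37.5%, Martin 86/149 = 57.7% → Martin
Nguyen wins each pitcher group but Martin wins overall — the comparison reverses. Nguyen's at-bats skew toward vs right-handers, which has a lower base rate.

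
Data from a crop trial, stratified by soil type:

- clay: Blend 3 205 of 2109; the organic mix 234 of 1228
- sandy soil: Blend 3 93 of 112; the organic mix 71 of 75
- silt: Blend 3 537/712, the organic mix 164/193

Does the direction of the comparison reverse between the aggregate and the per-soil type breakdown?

No

Clay: Blend 3 205/2109 = 9.7%, the organic mix 234/1228 = 19.1% → the organic mix
Sandy soil: Blend 3 93/112 = 83.0%, the organic mix 71/75 = 94.7% → the organic mix
Silt: Blend 3 537/712 = 75.4%, the organic mix 164/193 = 85.0% → the organic mix
Overall: Blend 3 835/2933 = 28.5%, the organic mix 469/1496 = 31.4% → the organic mix
The organic mix wins overall and in every soil group — no reversal.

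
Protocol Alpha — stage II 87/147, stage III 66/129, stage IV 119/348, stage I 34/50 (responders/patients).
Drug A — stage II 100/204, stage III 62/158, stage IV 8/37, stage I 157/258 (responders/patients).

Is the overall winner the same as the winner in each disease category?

Stage II: Protocol Alpha 87/147 = 59.2%, Drug A 100/204 = 49.0% → Protocol Alpha
Stage III: Protocol Alpha 66/129 = 51.2%, Drug A 62/158 = 39.2% → Protocol Alpha
Stage IV: Protocol Alpha 119/348 = 34.2%, Drug A 8/37 = 21.6% → Protocol Alpha
Stage I: Protocol Alpha 34/50 = 68.0%, Drug A 157/258 = 60.9% → Protocol Alpha
Overall: Protocol Alpha 306/674 = 45.4%, Drug A 327/657 = 49.8% → Drug A
Protocol Alpha wins each disease group but Drug A wins overall — the comparison reverses. Protocol Alpha's patients skew toward stage IV, which has a lower base rate.

No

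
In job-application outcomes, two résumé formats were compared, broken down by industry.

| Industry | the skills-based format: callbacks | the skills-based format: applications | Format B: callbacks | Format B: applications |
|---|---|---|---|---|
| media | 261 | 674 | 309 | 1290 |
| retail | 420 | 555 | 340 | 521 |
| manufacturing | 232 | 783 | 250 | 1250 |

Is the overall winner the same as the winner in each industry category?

Media: the skills-based format 261/674 = 38.7%, Format B 309/1290 = 24.0% → the skills-based format
Retail: the skills-based format 420/555 = 75.7%, Format B 340/521 = 65.3% → the skills-based format
Manufacturing: the skills-based format 232/783 = 29.6%, Format B 250/1250 = 20.0% → the skills-based format
Overall: the skills-based format 913/2012 = 45.4%, Format B 899/3061 = 29.4% → the skills-based format
The skills-based format wins overall and in every industry group — no reversal.

Yes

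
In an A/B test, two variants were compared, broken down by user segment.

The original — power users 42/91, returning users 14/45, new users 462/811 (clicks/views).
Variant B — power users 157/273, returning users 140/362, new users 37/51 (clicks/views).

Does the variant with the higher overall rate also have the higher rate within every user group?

No

Power users: the original 42/91 = 46.2%, Variant B 157/273 = 57.5% → Variant B
Returning users: the original 14/45 = 31.1%, Variant B 140/362 = 38.7% → Variant B
New users: the original 462/811 = 57.0%, Variant B 37/51 = 72.5% → Variant B
Overall: the original 518/947 = 54.7%, Variant B 334/686 = 48.7% → the original
Variant B wins each user group but the original wins overall — the comparison reverses. Variant B's views skew toward returning users, which has a lower base rate.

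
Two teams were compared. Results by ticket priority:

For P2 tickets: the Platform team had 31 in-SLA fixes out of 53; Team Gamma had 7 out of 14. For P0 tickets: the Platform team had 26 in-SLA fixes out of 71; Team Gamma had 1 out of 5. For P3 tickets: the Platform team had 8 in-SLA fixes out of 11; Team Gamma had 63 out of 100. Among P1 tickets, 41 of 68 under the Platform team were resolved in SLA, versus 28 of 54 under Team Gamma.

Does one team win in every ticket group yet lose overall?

Yes

P2: the Platform team 31/53 = 58.5%, Team Gamma 7/14 = 50.0% → the Platform team
P0: the Platform team 26/71 = 36.6%, Team Gamma 1/5 = 20.0% → the Platform team
P3: the Platform team 8/11 = 72.7%, Team Gamma 63/100 = 63.0% → the Platform team
P1: the Platform team 41/68 = 60.3%, Team Gamma 28/54 = 51.9% → the Platform team
Overall: the Platform team 106/203 = 52.2%, Team Gamma 99/173 = 57.2% → Team Gamma
The Platform team wins each ticket group but Team Gamma wins overall — the comparison reverses. The Platform team's tickets skew toward P0, which has a lower base rate.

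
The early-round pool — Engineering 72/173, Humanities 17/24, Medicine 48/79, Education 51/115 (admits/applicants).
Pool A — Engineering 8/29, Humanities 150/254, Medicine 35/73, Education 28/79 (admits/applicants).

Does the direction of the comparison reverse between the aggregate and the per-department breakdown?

Engineering: the early-round pool 72/173 = 41.6%, Pool A 8/29 = 27.6% → the early-round pool
Humanities: the early-round pool 17/24 = 70.8%, Pool A 150/254 = 59.1% → the early-round pool
Medicine: the early-round pool 48/79 = 60.8%, Pool A 35/73 = 47.9% → the early-round pool
Education: the early-round pool 51/115 = 44.3%, Pool A 28/79 = 35.4% → the early-round pool
Overall: the early-round pool 188/391 = 48.1%, Pool A 221/435 = 50.8% → Pool A
The early-round pool wins each department group but Pool A wins overall — the comparison reverses. The early-round pool's applicants skew toward Engineering, which has a lower base rate.

Yes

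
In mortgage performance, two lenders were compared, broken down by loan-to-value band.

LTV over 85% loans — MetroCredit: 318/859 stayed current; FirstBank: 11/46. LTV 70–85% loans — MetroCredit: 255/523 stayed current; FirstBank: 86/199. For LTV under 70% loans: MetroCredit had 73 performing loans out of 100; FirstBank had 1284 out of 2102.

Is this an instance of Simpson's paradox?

Yes

LTV over 85%: MetroCredit 318/859 = 37.0%, FirstBank 11/46 = 23.9% → MetroCredit
LTV 70–85%: MetroCredit 255/523 = 48.8%, FirstBank 86/199 = 43.2% → MetroCredit
LTV under 70%: MetroCredit 73/100 = 73.0%, FirstBank 1284/2102 = 61.1% → MetroCredit
Overall: MetroCredit 646/1482 = 43.6%, FirstBank 1381/2347 = 58.8% → FirstBank
MetroCredit wins each loan-to-value group but FirstBank wins overall — the comparison reverses. MetroCredit's loans skew toward LTV over 85%, which has a lower base rate.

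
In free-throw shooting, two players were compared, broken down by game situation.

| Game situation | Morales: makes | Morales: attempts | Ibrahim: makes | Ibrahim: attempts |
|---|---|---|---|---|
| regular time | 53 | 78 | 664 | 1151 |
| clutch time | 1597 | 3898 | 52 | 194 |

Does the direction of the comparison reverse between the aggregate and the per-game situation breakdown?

Regular time: Morales 53/78 = 67.9%, Ibrahim 664/1151 = 57.7% → Morales
Clutch time: Morales 1597/3898 = 41.0%, Ibrahim 52/194 = 26.8% → Morales
Overall: Morales 1650/3976 = 41.5%, Ibrahim 716/1345 = 53.2% → Ibrahim
Morales wins each game group but Ibrahim wins overall — the comparison reverses. Morales's attempts skew toward clutch time, which has a lower base rate.

Yes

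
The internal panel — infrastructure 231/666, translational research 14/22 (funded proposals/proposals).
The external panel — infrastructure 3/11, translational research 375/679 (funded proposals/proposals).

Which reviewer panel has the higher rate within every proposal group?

Infrastructure: the internal panel 231/666 = 34.7%, the external panel 3/11 = 27.3% → the internal panel
Translational research: the internal panel 14/22 = 63.6%, the external panel 375/679 = 55.2% → the internal panel
The internal panel has the higher rate in both groups.

the internal panel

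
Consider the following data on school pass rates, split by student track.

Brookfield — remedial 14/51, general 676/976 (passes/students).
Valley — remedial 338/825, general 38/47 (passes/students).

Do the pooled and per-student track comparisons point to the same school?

Remedial: Brookfield 14/51 = 27.5%, Valley 338/825 = 41.0% → Valley
General: Brookfield 676/976 = 69.3%, Valley 38/47 = 80.9% → Valley
Overall: Brookfield 690/1027 = 67.2%, Valley 376/872 = 43.1% → Brookfield
Valley wins each student group but Brookfield wins overall — the comparison reverses. Valley's students skew toward remedial, which has a lower base rate.

No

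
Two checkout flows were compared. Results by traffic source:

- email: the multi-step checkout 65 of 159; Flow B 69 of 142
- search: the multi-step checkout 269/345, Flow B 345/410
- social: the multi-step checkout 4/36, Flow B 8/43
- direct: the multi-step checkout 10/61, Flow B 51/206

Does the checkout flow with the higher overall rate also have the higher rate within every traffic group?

Yes

Email: the multi-step checkout 65/159 = 40.9%, Flow B 69/142 = 48.6% → Flow B
Search: the multi-step checkout 269/345 = 78.0%, Flow B 345/410 = 84.1% → Flow B
Social: the multi-step checkout 4/36 = 11.1%, Flow B 8/43 = 18.6% → Flow B
Direct: the multi-step checkout 10/61 = 16.4%, Flow B 51/206 = 24.8% → Flow B
Overall: the multi-step checkout 348/601 = 57.9%, Flow B 473/801 = 59.1% → Flow B
Flow B wins overall and in every traffic group — no reversal.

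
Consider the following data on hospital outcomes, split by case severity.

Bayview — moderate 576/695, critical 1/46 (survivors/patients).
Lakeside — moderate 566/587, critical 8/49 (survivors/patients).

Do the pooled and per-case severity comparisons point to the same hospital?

Moderate: Bayview 576/695 = 82.9%, Lakeside 566/587 = 96.4% → Lakeside
Critical: Bayview 1/46 = 2.2%, Lakeside 8/49 = 16.3% → Lakeside
Overall: Bayview 577/741 = 77.9%, Lakeside 574/636 = 90.3% → Lakeside
Lakeside wins overall and in every case group — no reversal.

Yes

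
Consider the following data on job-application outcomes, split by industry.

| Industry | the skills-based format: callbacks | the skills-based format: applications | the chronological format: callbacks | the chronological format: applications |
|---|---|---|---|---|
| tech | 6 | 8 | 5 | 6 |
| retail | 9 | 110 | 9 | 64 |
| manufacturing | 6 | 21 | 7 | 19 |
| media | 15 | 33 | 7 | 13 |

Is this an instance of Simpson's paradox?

Tech: the skills-based format 6/8 = 75.0%, the chronological format 5/6 = 83.3% → the chronological format
Retail: the skills-based format 9/110 = 8.2%, the chronological format 9/64 = 14.1% → the chronological format
Manufacturing: the skills-based format 6/21 = 28.6%, the chronological format 7/19 = 36.8% → the chronological format
Media: the skills-based format 15/33 = 45.5%, the chronological format 7/13 = 53.8% → the chronological format
Overall: the skills-based format 36/172 = 20.9%, the chronological format 28/102 = 27.5% → the chronological format
The chronological format wins overall and in every industry group — no reversal.

No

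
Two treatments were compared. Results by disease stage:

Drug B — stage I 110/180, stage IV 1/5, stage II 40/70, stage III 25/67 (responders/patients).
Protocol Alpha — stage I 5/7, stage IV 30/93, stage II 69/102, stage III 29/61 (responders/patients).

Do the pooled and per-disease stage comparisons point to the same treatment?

No

Stage I: Drug B 110/180 = 61.1%, Protocol Alpha 5/7 = 71.4% → Protocol Alpha
Stage IV: Drug B 1/5 = 20.0%, Protocol Alpha 30/93 = 32.3% → Protocol Alpha
Stage II: Drug B 40/70 = 57.1%, Protocol Alpha 69/102 = 67.6% → Protocol Alpha
Stage III: Drug B 25/67 = 37.3%, Protocol Alpha 29/61 = 47.5% → Protocol Alpha
Overall: Drug B 176/322 = 54.7%, Protocol Alpha 133/263 = 50.6% → Drug B
Protocol Alpha wins each disease group but Drug B wins overall — the comparison reverses. Protocol Alpha's patients skew toward stage IV, which has a lower base rate.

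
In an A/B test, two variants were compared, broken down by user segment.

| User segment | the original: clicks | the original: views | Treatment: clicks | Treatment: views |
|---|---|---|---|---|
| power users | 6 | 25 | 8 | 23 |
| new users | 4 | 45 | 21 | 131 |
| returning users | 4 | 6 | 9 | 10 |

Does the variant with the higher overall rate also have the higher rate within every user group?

Yes

Power users: the original 6/25 = 24.0%, Treatment 8/23 = 34.8% → Treatment
New users: the original 4/45 = 8.9%, Treatment 21/131 = 16.0% → Treatment
Returning users: the original 4/6 = 66.7%, Treatment 9/10 = 90.0% → Treatment
Overall: the original 14/76 = 18.4%, Treatment 38/164 = 23.2% → Treatment
Treatment wins overall and in every user group — no reversal.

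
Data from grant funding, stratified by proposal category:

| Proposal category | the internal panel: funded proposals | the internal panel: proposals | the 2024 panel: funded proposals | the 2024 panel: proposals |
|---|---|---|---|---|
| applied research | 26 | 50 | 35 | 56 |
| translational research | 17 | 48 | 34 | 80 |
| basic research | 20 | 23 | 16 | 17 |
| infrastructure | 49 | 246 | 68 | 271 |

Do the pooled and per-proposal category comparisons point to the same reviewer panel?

Yes

Applied research: the internal panel 26/50 = 52.0%, the 2024 panel 35/56 = 62.5% → the 2024 panel
Translational research: the internal panel 17/48 = 35.4%, the 2024 panel 34/80 = 42.5% → the 2024 panel
Basic research: the internal panel 20/23 = 87.0%, the 2024 panel 16/17 = 94.1% → the 2024 panel
Infrastructure: the internal panel 49/246 = 19.9%, the 2024 panel 68/271 = 25.1% → the 2024 panel
Overall: the internal panel 112/367 = 30.5%, the 2024 panel 153/424 = 36.1% → the 2024 panel
The 2024 panel wins overall and in every proposal group — no reversal.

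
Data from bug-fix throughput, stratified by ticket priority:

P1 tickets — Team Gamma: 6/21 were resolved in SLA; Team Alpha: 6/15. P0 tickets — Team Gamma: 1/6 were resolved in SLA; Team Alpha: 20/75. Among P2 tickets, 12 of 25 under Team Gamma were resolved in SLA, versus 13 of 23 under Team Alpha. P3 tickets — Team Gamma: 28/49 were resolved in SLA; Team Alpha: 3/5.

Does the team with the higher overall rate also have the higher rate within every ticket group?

No

P1: Team Gamma 6/21 = 28.6%, Team Alpha 6/15 = 40.0% → Team Alpha
P0: Team Gamma 1/6 = 16.7%, Team Alpha 20/75 = 26.7% → Team Alpha
P2: Team Gamma 12/25 = 48.0%, Team Alpha 13/23 = 56.5% → Team Alpha
P3: Team Gamma 28/49 = 57.1%, Team Alpha 3/5 = 60.0% → Team Alpha
Overall: Team Gamma 47/101 = 46.5%, Team Alpha 42/118 = 35.6% → Team Gamma
Team Alpha wins each ticket group but Team Gamma wins overall — the comparison reverses. Team Alpha's tickets skew toward P0, which has a lower base rate.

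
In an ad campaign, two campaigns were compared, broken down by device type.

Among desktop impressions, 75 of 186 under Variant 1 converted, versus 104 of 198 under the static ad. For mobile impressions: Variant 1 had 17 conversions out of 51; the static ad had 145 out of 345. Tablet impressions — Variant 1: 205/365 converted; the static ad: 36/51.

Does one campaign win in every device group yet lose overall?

Desktop: Variant 1 75/186 = 40.3%, the static ad 104/198 = 52.5% → the static ad
Mobile: Variant 1 17/51 = 33.3%, the static ad 145/345 = 42.0% → the static ad
Tablet: Variant 1 205/365 = 56.2%, the static ad 36/51 = 70.6% → the static ad
Overall: Variant 1 297/602 = 49.3%, the static ad 285/594 = 48.0% → Variant 1
The static ad wins each device group but Variant 1 wins overall — the comparison reverses. The static ad's impressions skew toward mobile, which has a lower base rate.

Yes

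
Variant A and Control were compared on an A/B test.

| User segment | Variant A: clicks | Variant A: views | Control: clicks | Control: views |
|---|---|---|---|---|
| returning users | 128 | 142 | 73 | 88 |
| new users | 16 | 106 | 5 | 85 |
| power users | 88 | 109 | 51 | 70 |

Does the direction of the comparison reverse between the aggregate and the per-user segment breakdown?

No

Returning users: Variant A 128/142 = 90.1%, Control 73/88 = 83.0% → Variant A
New users: Variant A 16/106 = 15.1%, Control 5/85 = 5.9% → Variant A
Power users: Variant A 88/109 = 80.7%, Control 51/70 = 72.9% → Variant A
Overall: Variant A 232/357 = 65.0%, Control 129/243 = 53.1% → Variant A
Variant A wins overall and in every user group — no reversal.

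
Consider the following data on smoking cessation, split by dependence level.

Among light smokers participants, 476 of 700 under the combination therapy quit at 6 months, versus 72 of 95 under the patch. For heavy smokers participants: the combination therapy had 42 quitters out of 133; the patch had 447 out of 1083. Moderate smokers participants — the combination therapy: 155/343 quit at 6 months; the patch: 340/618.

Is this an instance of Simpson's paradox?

Yes

Light smokers: the combination therapy 476/700 = 68.0%, the patch 72/95 = 75.8% → the patch
Heavy smokers: the combination therapy 42/133 = 31.6%, the patch 447/1083 = 41.3% → the patch
Moderate smokers: the combination therapy 155/343 = 45.2%, the patch 340/618 = 55.0% → the patch
Overall: the combination therapy 673/1176 = 57.2%, the patch 859/1796 = 47.8% → the combination therapy
The patch wins each dependence group but the combination therapy wins overall — the comparison reverses. The patch's participants skew toward heavy smokers, which has a lower base rate.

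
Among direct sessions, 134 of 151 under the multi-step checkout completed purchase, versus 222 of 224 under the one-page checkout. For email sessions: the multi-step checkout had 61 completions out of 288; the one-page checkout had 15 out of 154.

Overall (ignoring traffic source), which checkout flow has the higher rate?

the one-page checkout

Direct: the multi-step checkout 134/151 = 88.7%, the one-page checkout 222/224 = 99.1% → the one-page checkout
Email: the multi-step checkout 61/288 = 21.2%, the one-page checkout 15/154 = 9.7% → the multi-step checkout
Overall: the multi-step checkout 195/439 = 44.4%, the one-page checkout 237/378 = 62.7% → the one-page checkout
(Neither sweeps every traffic group, but the one-page checkout has the higher pooled rate.)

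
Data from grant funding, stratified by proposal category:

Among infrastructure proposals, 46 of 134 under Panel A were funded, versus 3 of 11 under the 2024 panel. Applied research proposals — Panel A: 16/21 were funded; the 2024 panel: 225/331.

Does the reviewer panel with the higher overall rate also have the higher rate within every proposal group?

Infrastructure: Panel A 46/134 = 34.3%, the 2024 panel 3/11 = 27.3% → Panel A
Applied research: Panel A 16/21 = 76.2%, the 2024 panel 225/331 = 68.0% → Panel A
Overall: Panel A 62/155 = 40.0%, the 2024 panel 228/342 = 66.7% → the 2024 panel
Panel A wins each proposal group but the 2024 panel wins overall — the comparison reverses. Panel A's proposals skew toward infrastructure, which has a lower base rate.

No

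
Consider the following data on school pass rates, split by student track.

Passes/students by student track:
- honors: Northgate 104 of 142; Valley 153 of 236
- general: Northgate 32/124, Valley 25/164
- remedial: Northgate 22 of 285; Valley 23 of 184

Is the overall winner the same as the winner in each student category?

Honors: Northgate 104/142 = 73.2%, Valley 153/236 = 64.8% → Northgate
General: Northgate 32/124 = 25.8%, Valley 25/164 = 15.2% → Northgate
Remedial: Northgate 22/285 = 7.7%, Valley 23/184 = 12.5% → Valley
Overall: Northgate 158/551 = 28.7%, Valley 201/584 = 34.4% → Valley
Neither sweeps: Northgate wins 2 of 3 groups, Valley wins 1. Valley wins overall but not every group — no Simpson reversal.

No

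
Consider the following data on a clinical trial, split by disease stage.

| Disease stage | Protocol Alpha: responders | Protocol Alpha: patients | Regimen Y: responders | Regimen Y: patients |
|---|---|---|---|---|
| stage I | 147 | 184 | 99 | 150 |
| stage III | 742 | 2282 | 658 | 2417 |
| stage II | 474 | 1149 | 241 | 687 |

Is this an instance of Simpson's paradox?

No

Stage I: Protocol Alpha 147/184 = 79.9%, Regimen Y 99/150 = 66.0% → Protocol Alpha
Stage III: Protocol Alpha 742/2282 = 32.5%, Regimen Y 658/2417 = 27.2% → Protocol Alpha
Stage II: Protocol Alpha 474/1149 = 41.3%, Regimen Y 241/687 = 35.1% → Protocol Alpha
Overall: Protocol Alpha 1363/3615 = 37.7%, Regimen Y 998/3254 = 30.7% → Protocol Alpha
Protocol Alpha wins overall and in every disease group — no reversal.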